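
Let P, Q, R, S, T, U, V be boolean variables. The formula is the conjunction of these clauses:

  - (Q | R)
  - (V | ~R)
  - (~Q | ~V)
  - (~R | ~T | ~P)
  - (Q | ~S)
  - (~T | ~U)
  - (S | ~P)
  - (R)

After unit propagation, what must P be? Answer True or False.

False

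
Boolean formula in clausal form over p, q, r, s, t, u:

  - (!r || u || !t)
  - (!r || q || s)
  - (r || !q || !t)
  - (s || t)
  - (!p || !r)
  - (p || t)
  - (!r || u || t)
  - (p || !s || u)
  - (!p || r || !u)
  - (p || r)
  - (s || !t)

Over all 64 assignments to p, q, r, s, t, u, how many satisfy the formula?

5

The models are:
  p=F q=F r=T s=T t=T u=T
  p=F q=T r=T s=T t=T u=T
  p=T q=F r=F s=T t=F u=F
  p=T q=F r=F s=T t=T u=F
  p=T q=T r=F s=T t=F u=F
Count: 5.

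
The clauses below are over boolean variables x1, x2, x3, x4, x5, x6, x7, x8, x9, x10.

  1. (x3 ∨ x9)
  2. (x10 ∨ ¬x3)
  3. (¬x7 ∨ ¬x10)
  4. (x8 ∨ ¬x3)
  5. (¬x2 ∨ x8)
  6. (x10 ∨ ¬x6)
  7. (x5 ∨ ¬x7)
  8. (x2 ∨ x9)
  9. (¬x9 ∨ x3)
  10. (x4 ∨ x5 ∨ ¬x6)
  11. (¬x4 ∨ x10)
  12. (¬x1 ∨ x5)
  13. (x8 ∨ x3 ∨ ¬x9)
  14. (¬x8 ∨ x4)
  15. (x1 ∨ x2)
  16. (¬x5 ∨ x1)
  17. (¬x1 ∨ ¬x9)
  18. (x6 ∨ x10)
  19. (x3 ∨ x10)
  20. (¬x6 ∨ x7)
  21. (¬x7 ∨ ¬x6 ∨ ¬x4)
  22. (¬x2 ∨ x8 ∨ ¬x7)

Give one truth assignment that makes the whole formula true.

x1=False  x2=True  x3=True  x4=True  x5=False  x6=False  x7=False  x8=True  x9=True  x10=True

Check each clause:
  1. (x3 ∨ x9) — x9 is true.
  2. (¬x3 ∨ x10) — x10 is true.
  3. (¬x7 ∨ ¬x10) — ¬x7 is true.
  4. (x8 ∨ ¬x3) — x8 is true.
  5. (¬x2 ∨ x8) — x8 is true.
  6. (¬x6 ∨ x10) — x10 is true.
  7. (x5 ∨ ¬x7) — ¬x7 is true.
  8. (x2 ∨ x9) — x9 is true.
  9. (¬x9 ∨ x3) — x3 is true.
  10. (x4 ∨ ¬x6 ∨ x5) — ¬x6 is true.
  11. (x10 ∨ ¬x4) — x10 is true.
  12. (x5 ∨ ¬x1) — ¬x1 is true.
  13. (¬x9 ∨ x3 ∨ x8) — x8 is true.
  14. (¬x8 ∨ x4) — x4 is true.
  15. (x2 ∨ x1) — x2 is true.
  16. (x1 ∨ ¬x5) — ¬x5 is true.
  17. (¬x1 ∨ ¬x9) — ¬x1 is true.
  18. (x10 ∨ x6) — x10 is true.
  19. (x10 ∨ x3) — x10 is true.
  20. (x7 ∨ ¬x6) — ¬x6 is true.
  21. (¬x7 ∨ ¬x4 ∨ ¬x6) — ¬x7 is true.
  22. (x8 ∨ ¬x2 ∨ ¬x7) — x8 is true.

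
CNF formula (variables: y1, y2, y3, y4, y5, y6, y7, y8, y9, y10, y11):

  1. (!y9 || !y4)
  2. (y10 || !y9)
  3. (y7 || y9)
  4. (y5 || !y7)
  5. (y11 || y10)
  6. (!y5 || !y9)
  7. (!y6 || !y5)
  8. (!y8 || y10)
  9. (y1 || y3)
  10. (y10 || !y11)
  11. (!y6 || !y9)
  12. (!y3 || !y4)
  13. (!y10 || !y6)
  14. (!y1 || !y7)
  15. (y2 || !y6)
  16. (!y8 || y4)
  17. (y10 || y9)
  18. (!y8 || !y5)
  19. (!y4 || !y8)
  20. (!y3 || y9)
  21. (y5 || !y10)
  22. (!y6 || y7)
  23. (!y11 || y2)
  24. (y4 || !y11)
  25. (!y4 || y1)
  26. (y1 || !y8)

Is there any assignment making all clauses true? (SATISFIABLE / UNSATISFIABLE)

y9 = True:
  propagation gives y4=False, y10=True, y5=False; an empty clause results — contradiction.
y9 = False:
  propagation gives y7=True, y5=True, y6=False, y1=False; an empty clause results — contradiction.
Every branch closes, so no satisfying assignment exists.

UNSATISFIABLE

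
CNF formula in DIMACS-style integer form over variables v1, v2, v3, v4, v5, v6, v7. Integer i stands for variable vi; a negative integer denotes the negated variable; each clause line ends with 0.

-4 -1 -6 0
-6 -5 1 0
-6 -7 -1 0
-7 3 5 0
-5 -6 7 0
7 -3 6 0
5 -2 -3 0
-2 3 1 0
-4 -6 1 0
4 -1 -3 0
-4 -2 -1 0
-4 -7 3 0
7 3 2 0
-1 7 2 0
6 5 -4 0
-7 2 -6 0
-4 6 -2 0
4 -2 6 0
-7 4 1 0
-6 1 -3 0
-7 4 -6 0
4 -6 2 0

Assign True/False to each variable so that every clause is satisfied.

v1 = 1, v2 = 1, v3 = 0, v4 = 0, v5 = 0, v6 = 1, v7 = 0

Check each clause:
  1. {¬v6, ¬v1, ¬v4} — ¬v4 is true.
  2. {¬v6, v1, ¬v5} — v1 is true.
  3. {¬v1, ¬v6, ¬v7} — ¬v7 is true.
  4. {v5, v3, ¬v7} — ¬v7 is true.
  5. {¬v6, v7, ¬v5} — ¬v5 is true.
  6. {¬v3, v7, v6} — ¬v3 is true.
  7. {¬v2, v5, ¬v3} — ¬v3 is true.
  8. {¬v2, v3, v1} — v1 is true.
  9. {¬v4, ¬v6, v1} — v1 is true.
  10. {v4, ¬v3, ¬v1} — ¬v3 is true.
  11. {¬v2, ¬v1, ¬v4} — ¬v4 is true.
  12. {¬v4, ¬v7, v3} — ¬v7 is true.
  13. {v3, v2, v7} — v2 is true.
  14. {v7, v2, ¬v1} — v2 is true.
  15. {v6, v5, ¬v4} — ¬v4 is true.
  16. {¬v7, ¬v6, v2} — ¬v7 is true.
  17. {v6, ¬v4, ¬v2} — ¬v4 is true.
  18. {v6, ¬v2, v4} — v6 is true.
  19. {¬v7, v1, v4} — ¬v7 is true.
  20. {v1, ¬v6, ¬v3} — v1 is true.
  21. {¬v6, ¬v7, v4} — ¬v7 is true.
  22. {¬v6, v4, v2} — v2 is true.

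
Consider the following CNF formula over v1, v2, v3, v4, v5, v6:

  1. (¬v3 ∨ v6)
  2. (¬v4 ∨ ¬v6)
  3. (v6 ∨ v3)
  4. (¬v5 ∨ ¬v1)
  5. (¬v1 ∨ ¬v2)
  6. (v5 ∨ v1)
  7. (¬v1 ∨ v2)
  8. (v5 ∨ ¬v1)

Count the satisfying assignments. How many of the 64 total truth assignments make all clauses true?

The models are:
  v1=0 v2=0 v3=0 v4=0 v5=1 v6=1
  v1=0 v2=0 v3=1 v4=0 v5=1 v6=1
  v1=0 v2=1 v3=0 v4=0 v5=1 v6=1
  v1=0 v2=1 v3=1 v4=0 v5=1 v6=1
That's 4 in total.

4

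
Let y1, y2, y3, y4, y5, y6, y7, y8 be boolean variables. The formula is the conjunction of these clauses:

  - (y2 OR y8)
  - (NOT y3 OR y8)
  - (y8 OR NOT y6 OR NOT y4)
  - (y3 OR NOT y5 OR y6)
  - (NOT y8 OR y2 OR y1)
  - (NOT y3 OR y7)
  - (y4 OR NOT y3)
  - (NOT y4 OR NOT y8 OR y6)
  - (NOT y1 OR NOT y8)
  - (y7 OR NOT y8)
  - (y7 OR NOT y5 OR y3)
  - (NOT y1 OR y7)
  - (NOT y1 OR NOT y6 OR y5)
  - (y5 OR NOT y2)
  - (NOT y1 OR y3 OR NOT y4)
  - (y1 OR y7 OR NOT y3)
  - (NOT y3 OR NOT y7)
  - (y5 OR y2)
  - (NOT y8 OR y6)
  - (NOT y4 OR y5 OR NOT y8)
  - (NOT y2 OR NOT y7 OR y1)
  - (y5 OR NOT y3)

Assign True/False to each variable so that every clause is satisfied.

y1=T, y2=T, y3=F, y4=F, y5=T, y6=T, y7=T, y8=F

Check each clause:
  1. (y8 OR y2) — y2 is true.
  2. (NOT y3 OR y8) — NOT y3 is true.
  3. (y8 OR NOT y6 OR NOT y4) — NOT y4 is true.
  4. (NOT y5 OR y6 OR y3) — y6 is true.
  5. (y2 OR y1 OR NOT y8) — NOT y8 is true.
  6. (y7 OR NOT y3) — NOT y3 is true.
  7. (y4 OR NOT y3) — NOT y3 is true.
  8. (y6 OR NOT y8 OR NOT y4) — NOT y8 is true.
  9. (NOT y8 OR NOT y1) — NOT y8 is true.
  10. (y7 OR NOT y8) — NOT y8 is true.
  11. (y7 OR y3 OR NOT y5) — y7 is true.
  12. (NOT y1 OR y7) — y7 is true.
  13. (NOT y1 OR y5 OR NOT y6) — y5 is true.
  14. (y5 OR NOT y2) — y5 is true.
  15. (NOT y1 OR y3 OR NOT y4) — NOT y4 is true.
  16. (NOT y3 OR y1 OR y7) — y1 is true.
  17. (NOT y7 OR NOT y3) — NOT y3 is true.
  18. (y5 OR y2) — y2 is true.
  19. (NOT y8 OR y6) — NOT y8 is true.
  20. (NOT y4 OR y5 OR NOT y8) — NOT y8 is true.
  21. (NOT y7 OR NOT y2 OR y1) — y1 is true.
  22. (y5 OR NOT y3) — NOT y3 is true.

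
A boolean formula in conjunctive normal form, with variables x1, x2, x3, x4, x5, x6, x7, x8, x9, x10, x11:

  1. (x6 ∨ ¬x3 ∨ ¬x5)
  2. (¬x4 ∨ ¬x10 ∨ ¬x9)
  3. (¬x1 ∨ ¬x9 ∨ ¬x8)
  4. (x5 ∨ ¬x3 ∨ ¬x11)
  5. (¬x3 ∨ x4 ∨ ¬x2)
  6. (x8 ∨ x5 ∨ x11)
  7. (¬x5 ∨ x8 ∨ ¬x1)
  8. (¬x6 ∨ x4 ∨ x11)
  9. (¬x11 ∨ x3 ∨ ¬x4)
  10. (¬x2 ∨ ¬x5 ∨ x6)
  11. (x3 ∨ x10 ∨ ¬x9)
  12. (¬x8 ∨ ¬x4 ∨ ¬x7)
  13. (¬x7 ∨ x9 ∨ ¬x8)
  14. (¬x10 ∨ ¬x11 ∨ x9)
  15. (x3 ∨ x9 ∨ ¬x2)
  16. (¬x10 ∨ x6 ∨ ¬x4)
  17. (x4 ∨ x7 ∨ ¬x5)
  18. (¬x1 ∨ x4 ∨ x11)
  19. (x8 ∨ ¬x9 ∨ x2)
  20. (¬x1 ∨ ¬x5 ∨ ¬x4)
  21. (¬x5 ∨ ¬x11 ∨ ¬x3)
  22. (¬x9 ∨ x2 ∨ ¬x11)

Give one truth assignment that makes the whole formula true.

x1 = F  x2 = F  x3 = F  x4 = F  x5 = F  x6 = F  x7 = F  x8 = T  x9 = F  x10 = F  x11 = F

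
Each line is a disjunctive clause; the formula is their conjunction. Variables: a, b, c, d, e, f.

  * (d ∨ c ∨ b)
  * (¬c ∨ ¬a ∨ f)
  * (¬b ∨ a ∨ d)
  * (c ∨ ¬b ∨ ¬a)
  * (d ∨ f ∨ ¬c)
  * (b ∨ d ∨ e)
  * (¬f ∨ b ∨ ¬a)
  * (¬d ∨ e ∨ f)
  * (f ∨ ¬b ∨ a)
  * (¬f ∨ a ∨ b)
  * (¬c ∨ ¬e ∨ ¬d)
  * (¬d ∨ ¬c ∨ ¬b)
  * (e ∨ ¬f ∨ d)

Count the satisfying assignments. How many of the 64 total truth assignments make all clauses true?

Satisfying assignments:
  a=0 b=0 c=0 d=1 e=1 f=0
  a=0 b=1 c=0 d=1 e=0 f=1
  a=0 b=1 c=0 d=1 e=1 f=1
  a=1 b=0 c=0 d=1 e=1 f=0
  a=1 b=1 c=1 d=0 e=1 f=1
That's 5 in total.

5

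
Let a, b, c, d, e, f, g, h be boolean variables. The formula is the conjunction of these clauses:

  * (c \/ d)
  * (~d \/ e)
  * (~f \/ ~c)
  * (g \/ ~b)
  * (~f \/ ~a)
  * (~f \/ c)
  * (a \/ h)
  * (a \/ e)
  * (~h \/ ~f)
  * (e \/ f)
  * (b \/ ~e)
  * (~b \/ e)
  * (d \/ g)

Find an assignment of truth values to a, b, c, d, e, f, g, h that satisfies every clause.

a=1, b=1, c=1, d=1, e=1, f=0, g=1, h=0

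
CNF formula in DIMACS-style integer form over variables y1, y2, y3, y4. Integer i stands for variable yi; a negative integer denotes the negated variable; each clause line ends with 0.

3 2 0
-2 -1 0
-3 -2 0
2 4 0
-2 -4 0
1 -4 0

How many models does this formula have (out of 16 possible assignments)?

2

Satisfying assignments:
  y1=F y2=T y3=F y4=F
  y1=T y2=F y3=T y4=T
Count: 2.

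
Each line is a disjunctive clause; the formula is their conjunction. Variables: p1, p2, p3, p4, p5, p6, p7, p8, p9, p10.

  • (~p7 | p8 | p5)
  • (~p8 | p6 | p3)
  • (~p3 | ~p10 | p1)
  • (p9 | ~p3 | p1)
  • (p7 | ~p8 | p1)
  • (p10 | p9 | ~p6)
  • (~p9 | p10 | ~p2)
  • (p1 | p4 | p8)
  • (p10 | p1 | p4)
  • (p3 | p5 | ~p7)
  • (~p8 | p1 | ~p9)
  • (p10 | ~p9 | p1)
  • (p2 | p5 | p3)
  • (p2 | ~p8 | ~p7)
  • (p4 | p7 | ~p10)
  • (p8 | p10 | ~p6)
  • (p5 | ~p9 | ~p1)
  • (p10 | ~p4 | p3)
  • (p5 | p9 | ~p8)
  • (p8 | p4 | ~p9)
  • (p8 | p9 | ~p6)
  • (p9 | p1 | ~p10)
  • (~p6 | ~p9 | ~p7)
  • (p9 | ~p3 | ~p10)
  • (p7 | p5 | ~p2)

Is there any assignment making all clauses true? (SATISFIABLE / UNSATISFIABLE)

SATISFIABLE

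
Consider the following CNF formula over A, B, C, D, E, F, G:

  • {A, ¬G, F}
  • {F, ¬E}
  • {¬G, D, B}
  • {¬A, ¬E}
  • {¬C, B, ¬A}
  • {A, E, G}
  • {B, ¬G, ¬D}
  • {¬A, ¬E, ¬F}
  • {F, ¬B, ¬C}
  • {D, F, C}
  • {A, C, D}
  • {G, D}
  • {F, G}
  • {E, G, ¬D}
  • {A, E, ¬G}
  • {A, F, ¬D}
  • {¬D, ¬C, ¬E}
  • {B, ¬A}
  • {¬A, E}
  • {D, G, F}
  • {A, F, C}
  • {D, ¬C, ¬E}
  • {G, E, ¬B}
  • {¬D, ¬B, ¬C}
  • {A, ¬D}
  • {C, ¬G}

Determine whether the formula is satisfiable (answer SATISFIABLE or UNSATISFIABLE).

UNSATISFIABLE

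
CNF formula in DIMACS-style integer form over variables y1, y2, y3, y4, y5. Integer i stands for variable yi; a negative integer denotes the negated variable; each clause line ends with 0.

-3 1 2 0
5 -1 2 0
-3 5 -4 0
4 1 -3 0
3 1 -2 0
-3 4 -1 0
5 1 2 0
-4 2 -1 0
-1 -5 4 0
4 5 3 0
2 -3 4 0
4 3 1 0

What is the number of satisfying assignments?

Satisfying assignments:
  y1=F y2=F y3=F y4=T y5=T
  y1=F y2=T y3=T y4=T y5=T
  y1=T y2=T y3=F y4=T y5=F
  y1=T y2=T y3=F y4=T y5=T
  y1=T y2=T y3=T y4=T y5=T
Count: 5.

5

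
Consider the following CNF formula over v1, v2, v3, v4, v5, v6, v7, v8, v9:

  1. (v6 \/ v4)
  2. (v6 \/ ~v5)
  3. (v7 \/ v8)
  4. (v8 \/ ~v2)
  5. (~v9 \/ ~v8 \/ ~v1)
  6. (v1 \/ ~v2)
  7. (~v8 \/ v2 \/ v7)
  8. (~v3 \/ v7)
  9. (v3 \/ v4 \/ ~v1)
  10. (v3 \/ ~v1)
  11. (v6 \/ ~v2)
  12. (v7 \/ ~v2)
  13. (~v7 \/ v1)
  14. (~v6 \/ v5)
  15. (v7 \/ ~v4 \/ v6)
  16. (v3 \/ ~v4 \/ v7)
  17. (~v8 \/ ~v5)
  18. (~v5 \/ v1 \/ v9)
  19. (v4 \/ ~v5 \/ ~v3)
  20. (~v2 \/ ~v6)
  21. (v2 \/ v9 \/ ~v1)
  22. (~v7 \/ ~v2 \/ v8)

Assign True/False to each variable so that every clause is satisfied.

v1=1, v2=0, v3=1, v4=1, v5=1, v6=1, v7=1, v8=0, v9=1

Try v1 = True.
  then v3 is forced to True.
  then v7 is forced to True.
Set v2 = False and propagate.
  then v9 is forced to True.
  then v8 is forced to False.
The remaining clauses are satisfied by v4 = True, v5 = True, v6 = True.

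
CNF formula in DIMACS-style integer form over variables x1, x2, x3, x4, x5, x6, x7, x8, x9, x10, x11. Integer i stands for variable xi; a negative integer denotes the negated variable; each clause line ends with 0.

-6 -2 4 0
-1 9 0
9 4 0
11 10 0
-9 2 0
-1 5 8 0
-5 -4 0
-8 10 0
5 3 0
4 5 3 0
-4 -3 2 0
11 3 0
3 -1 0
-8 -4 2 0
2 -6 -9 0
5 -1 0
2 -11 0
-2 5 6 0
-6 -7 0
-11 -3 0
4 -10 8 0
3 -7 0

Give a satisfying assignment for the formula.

x1=F, x2=T, x3=T, x4=F, x5=T, x6=F, x7=F, x8=T, x9=T, x10=T, x11=F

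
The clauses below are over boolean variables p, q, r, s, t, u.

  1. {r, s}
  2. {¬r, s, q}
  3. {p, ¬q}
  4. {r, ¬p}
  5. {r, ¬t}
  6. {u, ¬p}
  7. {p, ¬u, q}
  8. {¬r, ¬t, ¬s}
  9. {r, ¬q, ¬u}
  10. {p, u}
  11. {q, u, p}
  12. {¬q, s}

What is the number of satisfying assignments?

2

Satisfying assignments:
  p=1 q=0 r=1 s=1 t=0 u=1
  p=1 q=1 r=1 s=1 t=0 u=1
Count: 2.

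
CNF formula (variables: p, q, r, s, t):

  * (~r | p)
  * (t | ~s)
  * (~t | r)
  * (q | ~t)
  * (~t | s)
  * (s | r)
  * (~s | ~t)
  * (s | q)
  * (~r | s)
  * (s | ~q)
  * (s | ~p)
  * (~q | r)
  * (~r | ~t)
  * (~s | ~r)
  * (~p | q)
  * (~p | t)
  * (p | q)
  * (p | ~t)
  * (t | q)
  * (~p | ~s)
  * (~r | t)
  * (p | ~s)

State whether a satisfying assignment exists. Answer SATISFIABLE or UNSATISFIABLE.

UNSATISFIABLE

s = True:
  propagation gives t=True; an empty clause results — contradiction.
s = False:
  propagation gives t=False, r=True; an empty clause results — contradiction.
Every branch closes, so no satisfying assignment exists.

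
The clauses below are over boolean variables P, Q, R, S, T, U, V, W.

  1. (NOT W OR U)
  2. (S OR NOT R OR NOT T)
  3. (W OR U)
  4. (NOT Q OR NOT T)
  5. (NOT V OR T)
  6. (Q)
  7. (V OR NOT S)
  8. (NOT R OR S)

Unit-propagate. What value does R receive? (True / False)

False

Unit clause (Q) sets Q = True.
(NOT T OR NOT Q) with Q = True leaves only NOT T, so T = False.
(NOT V OR T): since T = False, the clause reduces to (NOT V). V = False.
(V OR NOT S): since V = False, the clause reduces to (NOT S). S = False.
(S OR NOT R): since S = False, the clause reduces to (NOT R). R = False.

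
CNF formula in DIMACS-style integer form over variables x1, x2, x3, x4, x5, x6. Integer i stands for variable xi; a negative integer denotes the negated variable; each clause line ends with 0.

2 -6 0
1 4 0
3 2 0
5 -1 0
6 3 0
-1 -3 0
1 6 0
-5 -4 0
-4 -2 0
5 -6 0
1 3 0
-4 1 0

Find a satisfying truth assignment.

x1=True, x2=True, x3=False, x4=False, x5=True, x6=True

Branch on x1: take x1 = True.
  then x5 is forced to True.
  then x3 is forced to False.
  then x2 is forced to True.
  then x6 is forced to True.
  then x4 is forced to False.
Every clause has at least one true literal under this assignment.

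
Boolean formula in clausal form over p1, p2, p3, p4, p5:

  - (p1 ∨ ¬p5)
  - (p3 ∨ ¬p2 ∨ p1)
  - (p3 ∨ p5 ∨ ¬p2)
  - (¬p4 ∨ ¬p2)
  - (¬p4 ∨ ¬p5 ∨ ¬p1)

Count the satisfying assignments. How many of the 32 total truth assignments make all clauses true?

Case analysis on p1 and p2:
  p1=1, p2=1: remaining (p3,p4,p5) ∈ {(0,0,1); (1,0,0); (1,0,1)} — 3.
  p1=1, p2=0: p3 free; 3 ways for (p4,p5) × 2^1 = 6.
  p1=0, p2=1: remaining (p3,p4,p5) ∈ {(1,0,0)} — 1.
  p1=0, p2=0: remaining (p3,p4,p5) ∈ {(0,0,0); (0,1,0); (1,0,0); (1,1,0)} — 4.
Total: 3 + 6 + 1 + 4 = 14.

14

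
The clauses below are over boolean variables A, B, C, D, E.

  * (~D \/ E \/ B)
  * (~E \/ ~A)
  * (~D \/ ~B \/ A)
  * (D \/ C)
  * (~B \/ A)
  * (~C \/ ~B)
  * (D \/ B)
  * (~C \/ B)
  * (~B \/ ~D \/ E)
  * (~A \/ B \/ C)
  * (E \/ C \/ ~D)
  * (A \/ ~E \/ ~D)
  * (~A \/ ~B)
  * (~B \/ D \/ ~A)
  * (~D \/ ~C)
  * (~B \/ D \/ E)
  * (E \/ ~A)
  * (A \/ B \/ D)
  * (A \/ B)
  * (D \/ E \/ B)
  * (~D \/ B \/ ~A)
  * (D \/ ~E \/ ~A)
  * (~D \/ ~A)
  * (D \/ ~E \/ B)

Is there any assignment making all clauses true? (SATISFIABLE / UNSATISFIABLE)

B = True:
  propagation gives A=True; an empty clause results — contradiction.
B = False:
  propagation gives D=True, E=True, A=False; an empty clause results — contradiction.
Every branch closes, so no satisfying assignment exists.

UNSATISFIABLE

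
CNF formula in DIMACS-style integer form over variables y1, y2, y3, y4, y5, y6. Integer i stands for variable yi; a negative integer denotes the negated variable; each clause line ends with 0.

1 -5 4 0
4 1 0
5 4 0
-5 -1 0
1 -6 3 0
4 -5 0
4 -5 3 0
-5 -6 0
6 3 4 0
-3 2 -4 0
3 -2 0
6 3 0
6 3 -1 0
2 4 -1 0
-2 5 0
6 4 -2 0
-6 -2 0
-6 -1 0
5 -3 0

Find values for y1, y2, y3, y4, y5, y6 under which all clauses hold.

Try y1 = False.
  then y4 is forced to True.
Try y2 = True.
  then y3 is forced to True.
  then y5 is forced to True.
  then y6 is forced to False.

y1=0, y2=1, y3=1, y4=1, y5=1, y6=0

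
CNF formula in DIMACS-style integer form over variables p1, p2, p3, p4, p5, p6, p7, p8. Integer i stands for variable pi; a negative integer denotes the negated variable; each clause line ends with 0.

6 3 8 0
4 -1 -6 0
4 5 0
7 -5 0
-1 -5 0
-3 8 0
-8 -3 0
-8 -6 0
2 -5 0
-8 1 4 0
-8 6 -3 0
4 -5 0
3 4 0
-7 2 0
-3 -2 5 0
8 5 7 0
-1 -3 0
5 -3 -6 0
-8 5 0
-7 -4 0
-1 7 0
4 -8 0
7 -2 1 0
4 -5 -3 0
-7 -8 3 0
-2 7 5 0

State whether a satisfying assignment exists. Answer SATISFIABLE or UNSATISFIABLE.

UNSATISFIABLE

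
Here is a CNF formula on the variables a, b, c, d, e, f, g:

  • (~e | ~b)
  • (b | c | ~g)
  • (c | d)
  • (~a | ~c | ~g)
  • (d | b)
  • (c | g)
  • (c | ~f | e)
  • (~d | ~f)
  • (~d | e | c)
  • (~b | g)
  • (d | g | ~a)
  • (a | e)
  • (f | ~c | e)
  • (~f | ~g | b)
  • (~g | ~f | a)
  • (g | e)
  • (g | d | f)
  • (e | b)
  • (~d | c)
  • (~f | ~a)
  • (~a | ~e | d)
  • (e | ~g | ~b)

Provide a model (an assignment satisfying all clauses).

a=False, b=False, c=True, d=True, e=True, f=False, g=True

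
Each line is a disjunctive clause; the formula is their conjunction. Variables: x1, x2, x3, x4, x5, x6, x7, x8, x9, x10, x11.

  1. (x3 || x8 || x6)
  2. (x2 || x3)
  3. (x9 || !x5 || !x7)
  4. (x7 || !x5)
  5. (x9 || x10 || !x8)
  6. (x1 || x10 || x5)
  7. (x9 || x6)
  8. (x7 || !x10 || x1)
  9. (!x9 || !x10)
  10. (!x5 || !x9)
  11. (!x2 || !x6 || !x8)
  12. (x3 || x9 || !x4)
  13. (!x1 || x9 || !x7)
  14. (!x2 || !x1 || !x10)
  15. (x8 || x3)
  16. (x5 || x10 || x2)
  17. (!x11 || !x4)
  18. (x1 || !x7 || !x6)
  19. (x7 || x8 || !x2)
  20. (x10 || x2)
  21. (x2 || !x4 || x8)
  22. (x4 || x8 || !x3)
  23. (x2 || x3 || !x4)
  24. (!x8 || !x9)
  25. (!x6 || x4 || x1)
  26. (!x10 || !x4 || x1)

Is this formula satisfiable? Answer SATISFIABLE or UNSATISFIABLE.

Pure literal: x11 appears only negated; assign x11 = False.
Try x1 = True.
For the remaining variables, x2 = True, x3 = True, x4 = True, x5 = False, x6 = False, x7 = True, x8 = False, x9 = True, x10 = False works.
So x1=1, x2=1, x3=1, x4=1, x5=0, x6=0, x7=1, x8=0, x9=1, x10=0, x11=0 is a satisfying assignment.

SATISFIABLE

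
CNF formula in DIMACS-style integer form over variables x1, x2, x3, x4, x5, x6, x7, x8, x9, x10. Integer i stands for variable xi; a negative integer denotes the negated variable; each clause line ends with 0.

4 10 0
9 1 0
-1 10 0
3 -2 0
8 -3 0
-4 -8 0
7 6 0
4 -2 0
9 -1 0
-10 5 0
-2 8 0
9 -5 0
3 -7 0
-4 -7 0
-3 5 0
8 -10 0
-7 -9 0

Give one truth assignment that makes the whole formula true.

Pure literal: x2 appears only negated; assign x2 = False.
x6 occurs only positively in the remaining clauses — set x6 = True.
Try x1 = False.
  then x9 is forced to True.
  then x7 is forced to False.
Branch on x3: take x3 = False.
For the remaining variables, x4 = True, x5 = True, x8 = False, x10 = False works.

x1=0, x2=0, x3=0, x4=1, x5=1, x6=1, x7=0, x8=0, x9=1, x10=0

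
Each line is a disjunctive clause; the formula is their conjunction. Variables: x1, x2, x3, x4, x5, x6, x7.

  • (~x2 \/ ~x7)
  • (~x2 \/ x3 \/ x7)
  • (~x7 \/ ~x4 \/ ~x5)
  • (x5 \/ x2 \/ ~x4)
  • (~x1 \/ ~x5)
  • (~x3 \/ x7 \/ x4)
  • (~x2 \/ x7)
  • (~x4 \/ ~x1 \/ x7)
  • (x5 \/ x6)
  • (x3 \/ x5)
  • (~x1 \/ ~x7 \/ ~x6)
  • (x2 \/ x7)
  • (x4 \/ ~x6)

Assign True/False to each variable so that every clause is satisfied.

x1 occurs only negated in the remaining clauses — set x1 = False.
Set x2 = False and propagate.
  then x7 is forced to True.
For the remaining variables, x3 = True, x4 = False, x5 = True, x6 = False works.
Every clause has at least one true literal under this assignment.
Check each clause:
  1. (~x7 \/ ~x2) — ~x2 is true.
  2. (x7 \/ ~x2 \/ x3) — x3 is true.
  3. (~x7 \/ ~x5 \/ ~x4) — ~x4 is true.
  4. (x2 \/ ~x4 \/ x5) — ~x4 is true.
  5. (~x5 \/ ~x1) — ~x1 is true.
  6. (x7 \/ ~x3 \/ x4) — x7 is true.
  7. (x7 \/ ~x2) — ~x2 is true.
  8. (x7 \/ ~x1 \/ ~x4) — ~x4 is true.
  9. (x5 \/ x6) — x5 is true.
  10. (x5 \/ x3) — x3 is true.
  11. (~x1 \/ ~x6 \/ ~x7) — ~x6 is true.
  12. (x7 \/ x2) — x7 is true.
  13. (x4 \/ ~x6) — ~x6 is true.

x1 = False, x2 = False, x3 = True, x4 = False, x5 = True, x6 = False, x7 = True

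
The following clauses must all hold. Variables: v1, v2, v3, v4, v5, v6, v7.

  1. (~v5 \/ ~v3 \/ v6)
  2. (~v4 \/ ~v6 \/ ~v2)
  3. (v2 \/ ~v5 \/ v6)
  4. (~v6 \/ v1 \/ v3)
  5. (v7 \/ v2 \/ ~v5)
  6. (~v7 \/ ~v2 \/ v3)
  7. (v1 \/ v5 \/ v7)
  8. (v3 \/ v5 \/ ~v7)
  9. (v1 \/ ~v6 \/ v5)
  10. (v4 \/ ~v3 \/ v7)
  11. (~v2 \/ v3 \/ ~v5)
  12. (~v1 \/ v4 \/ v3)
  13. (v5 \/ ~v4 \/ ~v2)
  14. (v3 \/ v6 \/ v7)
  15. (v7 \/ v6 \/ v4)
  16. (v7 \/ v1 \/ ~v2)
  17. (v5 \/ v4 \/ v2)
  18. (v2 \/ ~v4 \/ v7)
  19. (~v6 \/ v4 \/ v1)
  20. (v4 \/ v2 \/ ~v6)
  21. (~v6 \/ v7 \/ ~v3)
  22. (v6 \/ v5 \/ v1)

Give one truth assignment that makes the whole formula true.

v1 = T  v2 = F  v3 = T  v4 = T  v5 = F  v6 = F  v7 = T

Branch on v1: take v1 = True.
The remaining clauses are satisfied by v2 = False, v3 = True, v4 = True, v5 = False, v6 = False, v7 = True.
Check each clause:
  1. (v6 \/ ~v5 \/ ~v3) — ~v5 is true.
  2. (~v6 \/ ~v2 \/ ~v4) — ~v6 is true.
  3. (v6 \/ ~v5 \/ v2) — ~v5 is true.
  4. (v1 \/ ~v6 \/ v3) — v1 is true.
  5. (v2 \/ ~v5 \/ v7) — ~v5 is true.
  6. (~v2 \/ ~v7 \/ v3) — v3 is true.
  7. (v1 \/ v5 \/ v7) — v1 is true.
  8. (v3 \/ ~v7 \/ v5) — v3 is true.
  9. (v5 \/ ~v6 \/ v1) — v1 is true.
  10. (v4 \/ v7 \/ ~v3) — v4 is true.
  11. (~v2 \/ ~v5 \/ v3) — v3 is true.
  12. (v3 \/ ~v1 \/ v4) — v3 is true.
  13. (~v2 \/ ~v4 \/ v5) — ~v2 is true.
  14. (v6 \/ v3 \/ v7) — v3 is true.
  15. (v7 \/ v4 \/ v6) — v4 is true.
  16. (v7 \/ v1 \/ ~v2) — v1 is true.
  17. (v2 \/ v4 \/ v5) — v4 is true.
  18. (v7 \/ v2 \/ ~v4) — v7 is true.
  19. (v1 \/ ~v6 \/ v4) — v1 is true.
  20. (v2 \/ v4 \/ ~v6) — ~v6 is true.
  21. (~v6 \/ v7 \/ ~v3) — ~v6 is true.
  22. (v1 \/ v5 \/ v6) — v1 is true.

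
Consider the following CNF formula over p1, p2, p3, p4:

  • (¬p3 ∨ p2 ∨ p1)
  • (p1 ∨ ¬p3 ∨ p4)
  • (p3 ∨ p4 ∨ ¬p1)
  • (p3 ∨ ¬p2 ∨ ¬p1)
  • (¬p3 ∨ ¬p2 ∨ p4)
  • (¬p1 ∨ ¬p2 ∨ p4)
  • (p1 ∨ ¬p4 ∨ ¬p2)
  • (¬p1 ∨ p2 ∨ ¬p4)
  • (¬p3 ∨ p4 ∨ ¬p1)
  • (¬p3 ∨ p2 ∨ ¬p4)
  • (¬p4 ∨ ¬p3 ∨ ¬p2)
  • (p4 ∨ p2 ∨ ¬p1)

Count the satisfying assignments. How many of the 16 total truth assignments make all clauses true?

Satisfying assignments:
  p1=0 p2=0 p3=0 p4=0
  p1=0 p2=0 p3=0 p4=1
  p1=0 p2=1 p3=0 p4=0
That's 3 in total.

3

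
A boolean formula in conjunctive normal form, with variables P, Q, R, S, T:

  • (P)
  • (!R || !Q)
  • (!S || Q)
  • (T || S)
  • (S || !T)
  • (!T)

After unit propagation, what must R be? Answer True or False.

(P) stands alone — P = True.
Unit clause (!T) sets T = False.
In (S || T), T is now false; S must hold, so S = True.
In (!S || Q), !S is now false; Q must hold, so Q = True.
In (!Q || !R), !Q is now false; !R must hold, so R = False.

False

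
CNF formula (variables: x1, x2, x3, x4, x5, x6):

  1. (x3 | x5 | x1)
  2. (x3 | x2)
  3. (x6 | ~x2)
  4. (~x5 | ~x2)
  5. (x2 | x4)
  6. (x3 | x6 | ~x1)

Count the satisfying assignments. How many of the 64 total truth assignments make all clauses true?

14

Split on x2, then x3.
  x2=T, x3=T: remaining (x1,x4,x5,x6) ∈ {(F,F,F,T); (F,T,F,T); (T,F,F,T); (T,T,F,T)} — 4.
  x2=T, x3=F: remaining (x1,x4,x5,x6) ∈ {(T,F,F,T); (T,T,F,T)} — 2.
  x2=F, x3=T: forces x4=T; x1, x5, x6 free → 2^3 = 8.
  x2=F, x3=F: a clause becomes empty — 0.
Total: 4 + 2 + 8 + 0 = 14.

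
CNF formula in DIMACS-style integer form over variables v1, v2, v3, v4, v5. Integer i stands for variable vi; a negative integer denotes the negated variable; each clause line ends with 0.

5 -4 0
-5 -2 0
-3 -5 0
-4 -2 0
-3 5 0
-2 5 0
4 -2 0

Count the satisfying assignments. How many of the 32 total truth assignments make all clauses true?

6

Satisfying assignments:
  v1=0 v2=0 v3=0 v4=0 v5=0
  v1=0 v2=0 v3=0 v4=0 v5=1
  v1=0 v2=0 v3=0 v4=1 v5=1
  v1=1 v2=0 v3=0 v4=0 v5=0
  v1=1 v2=0 v3=0 v4=0 v5=1
  v1=1 v2=0 v3=0 v4=1 v5=1
That's 6 in total.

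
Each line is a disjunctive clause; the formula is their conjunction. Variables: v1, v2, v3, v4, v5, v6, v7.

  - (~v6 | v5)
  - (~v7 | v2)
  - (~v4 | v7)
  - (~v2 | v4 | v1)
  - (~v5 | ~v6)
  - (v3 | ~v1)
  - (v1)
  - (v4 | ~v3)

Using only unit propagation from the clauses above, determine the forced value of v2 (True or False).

True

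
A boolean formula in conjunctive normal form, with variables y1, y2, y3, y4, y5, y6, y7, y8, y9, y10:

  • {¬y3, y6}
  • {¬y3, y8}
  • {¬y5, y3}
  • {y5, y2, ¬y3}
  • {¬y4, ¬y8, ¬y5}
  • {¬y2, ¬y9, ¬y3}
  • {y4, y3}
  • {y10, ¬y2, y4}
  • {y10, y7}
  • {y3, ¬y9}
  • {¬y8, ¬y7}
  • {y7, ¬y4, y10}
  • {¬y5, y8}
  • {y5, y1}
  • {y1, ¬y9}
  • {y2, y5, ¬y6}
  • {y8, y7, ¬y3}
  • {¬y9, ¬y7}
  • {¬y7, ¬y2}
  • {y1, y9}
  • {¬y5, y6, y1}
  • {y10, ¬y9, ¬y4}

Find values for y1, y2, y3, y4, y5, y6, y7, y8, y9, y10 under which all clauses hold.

y1 occurs only positively in the remaining clauses — set y1 = True.
Pure literal: y10 appears only positively; assign y10 = True.
Set y2 = False and propagate.
For the remaining variables, y3 = False, y4 = True, y5 = False, y6 = False, y7 = False, y8 = False, y9 = False works.

y1=T, y2=F, y3=F, y4=T, y5=F, y6=F, y7=F, y8=F, y9=F, y10=T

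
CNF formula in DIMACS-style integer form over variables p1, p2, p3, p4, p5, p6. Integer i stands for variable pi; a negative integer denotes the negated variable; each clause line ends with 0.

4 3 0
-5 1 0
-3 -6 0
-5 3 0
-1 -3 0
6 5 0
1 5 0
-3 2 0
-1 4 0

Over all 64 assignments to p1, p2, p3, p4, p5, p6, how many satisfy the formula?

2

The models are:
  p1=1 p2=0 p3=0 p4=1 p5=0 p6=1
  p1=1 p2=1 p3=0 p4=1 p5=0 p6=1
Count: 2.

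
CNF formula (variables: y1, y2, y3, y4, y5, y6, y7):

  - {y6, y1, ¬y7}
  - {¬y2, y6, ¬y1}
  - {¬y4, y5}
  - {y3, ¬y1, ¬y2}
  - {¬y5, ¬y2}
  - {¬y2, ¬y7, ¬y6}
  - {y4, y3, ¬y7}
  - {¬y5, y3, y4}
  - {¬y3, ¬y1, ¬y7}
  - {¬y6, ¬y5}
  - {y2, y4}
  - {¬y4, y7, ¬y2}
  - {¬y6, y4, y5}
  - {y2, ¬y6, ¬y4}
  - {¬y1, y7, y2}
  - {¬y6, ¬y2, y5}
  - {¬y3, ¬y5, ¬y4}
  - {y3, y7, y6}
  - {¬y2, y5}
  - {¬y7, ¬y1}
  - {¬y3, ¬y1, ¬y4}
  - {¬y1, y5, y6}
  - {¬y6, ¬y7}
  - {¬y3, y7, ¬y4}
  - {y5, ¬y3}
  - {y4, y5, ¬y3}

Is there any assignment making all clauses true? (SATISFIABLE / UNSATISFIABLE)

UNSATISFIABLE

y4 = True:
  propagation gives y5=True, y2=False, y6=False, y3=False; an empty clause results — contradiction.
y4 = False:
  propagation gives y2=True, y5=False; an empty clause results — contradiction.
Every branch closes, so no satisfying assignment exists.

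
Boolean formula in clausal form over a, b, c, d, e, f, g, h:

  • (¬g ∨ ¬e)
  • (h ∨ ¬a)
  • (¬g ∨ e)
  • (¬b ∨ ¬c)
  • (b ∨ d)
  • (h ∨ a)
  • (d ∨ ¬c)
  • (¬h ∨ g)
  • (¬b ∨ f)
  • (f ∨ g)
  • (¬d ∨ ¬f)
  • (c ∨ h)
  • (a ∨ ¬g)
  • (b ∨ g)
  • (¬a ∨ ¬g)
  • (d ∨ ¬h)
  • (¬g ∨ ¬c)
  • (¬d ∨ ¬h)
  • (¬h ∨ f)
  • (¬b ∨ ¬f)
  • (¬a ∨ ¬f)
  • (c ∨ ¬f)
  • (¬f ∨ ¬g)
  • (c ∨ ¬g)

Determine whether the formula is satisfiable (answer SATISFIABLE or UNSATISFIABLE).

g = True:
  propagation gives e=False; an empty clause results — contradiction.
g = False:
  propagation gives h=False, a=False; an empty clause results — contradiction.
Every branch closes, so no satisfying assignment exists.

UNSATISFIABLE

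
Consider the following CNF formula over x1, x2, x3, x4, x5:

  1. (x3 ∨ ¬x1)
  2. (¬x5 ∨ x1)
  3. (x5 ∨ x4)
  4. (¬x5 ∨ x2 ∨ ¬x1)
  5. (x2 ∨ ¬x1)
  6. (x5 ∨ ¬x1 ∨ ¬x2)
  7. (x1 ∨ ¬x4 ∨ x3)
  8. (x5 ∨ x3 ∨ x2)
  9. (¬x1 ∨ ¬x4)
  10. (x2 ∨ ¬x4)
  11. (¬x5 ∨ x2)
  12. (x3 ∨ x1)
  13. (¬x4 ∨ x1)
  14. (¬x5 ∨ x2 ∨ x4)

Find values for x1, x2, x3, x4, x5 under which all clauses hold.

x1=True, x2=True, x3=True, x4=False, x5=True

Pure literal: x3 appears only positively; assign x3 = True.
Set x1 = True and propagate.
  then x2 is forced to True.
  then x5 is forced to True.
  then x4 is forced to False.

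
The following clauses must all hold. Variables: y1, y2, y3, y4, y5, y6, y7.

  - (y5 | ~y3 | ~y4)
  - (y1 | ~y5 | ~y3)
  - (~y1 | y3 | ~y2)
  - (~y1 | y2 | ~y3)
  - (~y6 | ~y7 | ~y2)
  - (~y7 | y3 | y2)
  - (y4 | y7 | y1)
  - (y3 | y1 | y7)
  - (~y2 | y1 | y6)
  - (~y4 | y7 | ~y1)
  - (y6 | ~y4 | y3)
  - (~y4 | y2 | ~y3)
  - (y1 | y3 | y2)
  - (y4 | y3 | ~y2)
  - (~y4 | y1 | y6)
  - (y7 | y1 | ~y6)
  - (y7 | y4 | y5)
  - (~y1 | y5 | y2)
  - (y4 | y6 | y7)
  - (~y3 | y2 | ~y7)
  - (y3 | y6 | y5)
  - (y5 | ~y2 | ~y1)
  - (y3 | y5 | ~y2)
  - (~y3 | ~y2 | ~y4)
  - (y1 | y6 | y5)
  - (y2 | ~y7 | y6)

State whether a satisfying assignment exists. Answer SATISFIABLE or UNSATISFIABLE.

Branch on y1: take y1 = True.
Try y2 = False.
  then y3 is forced to False.
  then y7 is forced to False.
  then y4 is forced to False.
  then y5 is forced to True.
  then y6 is forced to True.
So y1=1, y2=0, y3=0, y4=0, y5=1, y6=1, y7=0 is a satisfying assignment.

SATISFIABLE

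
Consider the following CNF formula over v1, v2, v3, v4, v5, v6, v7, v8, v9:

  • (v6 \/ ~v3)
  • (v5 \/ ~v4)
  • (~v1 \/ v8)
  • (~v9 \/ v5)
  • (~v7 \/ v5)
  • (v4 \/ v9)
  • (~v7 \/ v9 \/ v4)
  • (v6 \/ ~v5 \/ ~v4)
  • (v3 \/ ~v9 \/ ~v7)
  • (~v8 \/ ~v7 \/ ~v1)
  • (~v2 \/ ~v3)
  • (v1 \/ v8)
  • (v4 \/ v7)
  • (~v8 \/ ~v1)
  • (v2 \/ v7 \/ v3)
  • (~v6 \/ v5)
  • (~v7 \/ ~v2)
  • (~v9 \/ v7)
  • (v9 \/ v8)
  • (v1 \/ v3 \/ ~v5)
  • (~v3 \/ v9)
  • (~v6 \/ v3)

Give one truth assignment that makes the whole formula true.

v1=False, v2=False, v3=True, v4=True, v5=True, v6=True, v7=True, v8=True, v9=True

Check each clause:
  1. (v6 \/ ~v3) — v6 is true.
  2. (~v4 \/ v5) — v5 is true.
  3. (v8 \/ ~v1) — v8 is true.
  4. (~v9 \/ v5) — v5 is true.
  5. (v5 \/ ~v7) — v5 is true.
  6. (v9 \/ v4) — v9 is true.
  7. (~v7 \/ v4 \/ v9) — v9 is true.
  8. (~v4 \/ ~v5 \/ v6) — v6 is true.
  9. (~v7 \/ v3 \/ ~v9) — v3 is true.
  10. (~v8 \/ ~v7 \/ ~v1) — ~v1 is true.
  11. (~v3 \/ ~v2) — ~v2 is true.
  12. (v1 \/ v8) — v8 is true.
  13. (v7 \/ v4) — v4 is true.
  14. (~v8 \/ ~v1) — ~v1 is true.
  15. (v3 \/ v7 \/ v2) — v3 is true.
  16. (v5 \/ ~v6) — v5 is true.
  17. (~v7 \/ ~v2) — ~v2 is true.
  18. (~v9 \/ v7) — v7 is true.
  19. (v9 \/ v8) — v8 is true.
  20. (v1 \/ v3 \/ ~v5) — v3 is true.
  21. (v9 \/ ~v3) — v9 is true.
  22. (~v6 \/ v3) — v3 is true.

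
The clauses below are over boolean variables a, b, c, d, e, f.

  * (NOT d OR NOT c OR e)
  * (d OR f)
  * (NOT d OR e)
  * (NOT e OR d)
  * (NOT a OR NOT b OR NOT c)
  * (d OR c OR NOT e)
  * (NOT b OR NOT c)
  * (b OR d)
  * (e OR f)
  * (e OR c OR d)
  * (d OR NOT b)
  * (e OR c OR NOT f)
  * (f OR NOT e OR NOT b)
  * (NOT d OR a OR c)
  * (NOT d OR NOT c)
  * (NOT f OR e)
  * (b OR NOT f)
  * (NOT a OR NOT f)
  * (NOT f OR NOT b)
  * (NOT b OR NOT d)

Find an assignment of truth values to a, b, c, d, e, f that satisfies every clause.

Branch on a: take a = True.
  then f is forced to False.
  then d is forced to True.
  then e is forced to True.
  then b is forced to False.
  then c is forced to False.

a=True, b=False, c=False, d=True, e=True, f=False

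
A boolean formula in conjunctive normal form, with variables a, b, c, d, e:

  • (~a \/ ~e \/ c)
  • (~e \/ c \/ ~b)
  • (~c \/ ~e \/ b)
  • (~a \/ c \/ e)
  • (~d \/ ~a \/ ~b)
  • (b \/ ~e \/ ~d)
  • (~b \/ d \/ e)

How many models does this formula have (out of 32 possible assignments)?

12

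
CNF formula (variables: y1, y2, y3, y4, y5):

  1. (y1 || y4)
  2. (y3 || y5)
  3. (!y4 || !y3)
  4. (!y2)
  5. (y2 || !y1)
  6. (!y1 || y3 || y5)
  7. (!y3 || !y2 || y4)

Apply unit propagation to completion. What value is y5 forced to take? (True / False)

True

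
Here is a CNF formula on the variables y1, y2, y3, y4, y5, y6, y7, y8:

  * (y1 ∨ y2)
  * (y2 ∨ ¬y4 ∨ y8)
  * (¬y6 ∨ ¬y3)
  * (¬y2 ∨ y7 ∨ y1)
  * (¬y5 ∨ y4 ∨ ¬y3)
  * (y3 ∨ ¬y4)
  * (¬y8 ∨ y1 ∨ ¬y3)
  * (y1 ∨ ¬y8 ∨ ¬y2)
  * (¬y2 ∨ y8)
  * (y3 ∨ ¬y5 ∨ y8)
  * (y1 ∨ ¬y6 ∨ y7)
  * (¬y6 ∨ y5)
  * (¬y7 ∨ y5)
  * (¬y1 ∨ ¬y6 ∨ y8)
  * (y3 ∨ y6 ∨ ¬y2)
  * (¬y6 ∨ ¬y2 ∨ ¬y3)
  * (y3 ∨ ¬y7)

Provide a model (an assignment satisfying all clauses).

y1 = True  y2 = True  y3 = True  y4 = True  y5 = False  y6 = False  y7 = False  y8 = True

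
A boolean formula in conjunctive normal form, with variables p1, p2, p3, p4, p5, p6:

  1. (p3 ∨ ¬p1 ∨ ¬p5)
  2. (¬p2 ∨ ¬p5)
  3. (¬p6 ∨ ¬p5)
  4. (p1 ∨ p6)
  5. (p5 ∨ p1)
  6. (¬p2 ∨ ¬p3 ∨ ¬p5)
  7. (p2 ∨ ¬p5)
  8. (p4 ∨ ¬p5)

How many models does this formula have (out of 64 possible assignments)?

Case analysis on p5 and p1:
  p5=T, p1=T: a clause becomes empty — 0.
  p5=T, p1=F: a clause becomes empty — 0.
  p5=F, p1=T: p2, p3, p4, p6 free → 2^4 = 16.
  p5=F, p1=F: a clause becomes empty — 0.
Total: 0 + 0 + 16 + 0 = 16.

16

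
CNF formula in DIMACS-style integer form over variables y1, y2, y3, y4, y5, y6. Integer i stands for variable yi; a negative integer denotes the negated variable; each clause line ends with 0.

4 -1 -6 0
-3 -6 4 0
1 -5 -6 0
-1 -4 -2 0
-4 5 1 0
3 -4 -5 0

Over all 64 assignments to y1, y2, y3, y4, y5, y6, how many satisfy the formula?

26

Split on y4, then y1.
  y4=T, y1=T: y6 free; 3 ways for (y2,y3,y5) × 2^1 = 6.
  y4=T, y1=F: remaining (y2,y3,y5,y6) ∈ {(F,T,T,F); (T,T,T,F)} — 2.
  y4=F, y1=T: forces y6=F; y2, y3, y5 free → 2^3 = 8.
  y4=F, y1=F: y2 free; 5 ways for (y3,y5,y6) × 2^1 = 10.
Total: 6 + 2 + 8 + 10 = 26.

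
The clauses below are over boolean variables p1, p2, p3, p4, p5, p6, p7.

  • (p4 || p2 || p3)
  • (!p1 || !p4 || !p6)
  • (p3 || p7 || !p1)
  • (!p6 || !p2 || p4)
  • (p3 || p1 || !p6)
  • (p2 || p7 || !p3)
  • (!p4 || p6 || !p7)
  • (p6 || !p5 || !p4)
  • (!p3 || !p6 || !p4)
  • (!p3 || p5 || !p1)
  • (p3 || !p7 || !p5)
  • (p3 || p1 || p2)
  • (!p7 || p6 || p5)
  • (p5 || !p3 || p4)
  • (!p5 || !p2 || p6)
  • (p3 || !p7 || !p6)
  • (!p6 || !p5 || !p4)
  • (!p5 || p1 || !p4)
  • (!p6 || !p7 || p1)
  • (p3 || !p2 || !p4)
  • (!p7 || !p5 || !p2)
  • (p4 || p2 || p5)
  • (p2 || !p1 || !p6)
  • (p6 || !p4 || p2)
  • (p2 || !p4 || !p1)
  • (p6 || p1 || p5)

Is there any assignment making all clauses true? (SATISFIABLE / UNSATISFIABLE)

SATISFIABLE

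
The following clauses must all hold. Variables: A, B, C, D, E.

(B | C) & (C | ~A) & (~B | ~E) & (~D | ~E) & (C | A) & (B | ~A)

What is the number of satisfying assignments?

Case analysis on A and B:
  A=1, B=1: remaining (C,D,E) ∈ {(1,0,0); (1,1,0)} — 2.
  A=1, B=0: a clause becomes empty — 0.
  A=0, B=1: remaining (C,D,E) ∈ {(1,0,0); (1,1,0)} — 2.
  A=0, B=0: remaining (C,D,E) ∈ {(1,0,0); (1,0,1); (1,1,0)} — 3.
Total: 2 + 0 + 2 + 3 = 7.

7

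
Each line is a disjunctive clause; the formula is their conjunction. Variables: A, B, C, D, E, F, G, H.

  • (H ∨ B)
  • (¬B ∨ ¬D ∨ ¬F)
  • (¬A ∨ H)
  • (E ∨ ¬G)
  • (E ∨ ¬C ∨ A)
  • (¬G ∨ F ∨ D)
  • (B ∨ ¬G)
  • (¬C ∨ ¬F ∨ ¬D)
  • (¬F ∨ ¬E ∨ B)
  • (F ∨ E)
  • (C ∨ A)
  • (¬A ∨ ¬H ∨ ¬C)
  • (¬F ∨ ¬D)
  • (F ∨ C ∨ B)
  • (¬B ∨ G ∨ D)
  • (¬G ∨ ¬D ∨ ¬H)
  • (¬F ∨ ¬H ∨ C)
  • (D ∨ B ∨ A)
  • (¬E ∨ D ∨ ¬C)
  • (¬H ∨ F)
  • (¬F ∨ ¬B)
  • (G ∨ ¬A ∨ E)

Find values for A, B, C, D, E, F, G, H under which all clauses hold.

Branch on A: take A = False.
  then C is forced to True.
  then E is forced to True.
  then D is forced to True.
  then F is forced to False.
  then H is forced to False.
  then B is forced to True.
G is now unconstrained; take G = False.
Check each clause:
  1. (H ∨ B) — B is true.
  2. (¬D ∨ ¬B ∨ ¬F) — ¬F is true.
  3. (H ∨ ¬A) — ¬A is true.
  4. (E ∨ ¬G) — ¬G is true.
  5. (¬C ∨ A ∨ E) — E is true.
  6. (F ∨ ¬G ∨ D) — ¬G is true.
  7. (B ∨ ¬G) — ¬G is true.
  8. (¬C ∨ ¬F ∨ ¬D) — ¬F is true.
  9. (¬E ∨ ¬F ∨ B) — ¬F is true.
  10. (F ∨ E) — E is true.
  11. (A ∨ C) — C is true.
  12. (¬H ∨ ¬C ∨ ¬A) — ¬H is true.
  13. (¬D ∨ ¬F) — ¬F is true.
  14. (C ∨ F ∨ B) — B is true.
  15. (G ∨ D ∨ ¬B) — D is true.
  16. (¬H ∨ ¬D ∨ ¬G) — ¬H is true.
  17. (¬F ∨ C ∨ ¬H) — ¬H is true.
  18. (A ∨ D ∨ B) — B is true.
  19. (¬C ∨ D ∨ ¬E) — D is true.
  20. (F ∨ ¬H) — ¬H is true.
  21. (¬F ∨ ¬B) — ¬F is true.
  22. (E ∨ ¬A ∨ G) — E is true.

A = F  B = T  C = T  D = T  E = T  F = F  G = F  H = F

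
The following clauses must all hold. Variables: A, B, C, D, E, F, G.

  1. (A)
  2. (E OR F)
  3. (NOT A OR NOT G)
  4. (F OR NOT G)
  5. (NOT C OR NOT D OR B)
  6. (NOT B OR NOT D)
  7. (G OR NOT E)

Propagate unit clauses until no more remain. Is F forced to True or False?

(A) is a unit clause: A = True.
In (NOT A OR NOT G), NOT A is now false; NOT G must hold, so G = False.
(G OR NOT E) with G = False leaves only NOT E, so E = False.
From (E OR F) and E = False: F = True.

True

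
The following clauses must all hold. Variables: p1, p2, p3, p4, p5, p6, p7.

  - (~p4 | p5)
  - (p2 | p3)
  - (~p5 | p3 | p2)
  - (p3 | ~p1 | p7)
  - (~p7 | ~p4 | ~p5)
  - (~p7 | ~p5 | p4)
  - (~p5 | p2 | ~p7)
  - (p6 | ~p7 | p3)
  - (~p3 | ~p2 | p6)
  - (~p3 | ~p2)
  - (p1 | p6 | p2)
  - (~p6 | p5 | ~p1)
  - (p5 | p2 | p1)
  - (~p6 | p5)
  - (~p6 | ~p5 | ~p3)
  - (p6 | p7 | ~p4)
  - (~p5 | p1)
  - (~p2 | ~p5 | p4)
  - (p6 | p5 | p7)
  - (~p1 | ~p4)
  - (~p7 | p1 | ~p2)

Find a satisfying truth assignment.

Try p1 = True.
  then p4 is forced to False.
Set p2 = False and propagate.
  then p3 is forced to True.
Set p5 = False and propagate.
  then p6 is forced to False.
  then p7 is forced to True.
Every clause has at least one true literal under this assignment.

p1 = 1, p2 = 0, p3 = 1, p4 = 0, p5 = 0, p6 = 0, p7 = 1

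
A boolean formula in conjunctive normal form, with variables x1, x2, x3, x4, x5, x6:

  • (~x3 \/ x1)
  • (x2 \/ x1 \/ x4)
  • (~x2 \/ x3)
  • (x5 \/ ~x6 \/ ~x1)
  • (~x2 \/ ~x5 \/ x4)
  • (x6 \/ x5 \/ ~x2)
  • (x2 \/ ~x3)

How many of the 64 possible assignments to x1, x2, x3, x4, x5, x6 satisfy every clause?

Split on x2, then x1.
  x2=T, x1=T: remaining (x3,x4,x5,x6) ∈ {(T,T,T,F); (T,T,T,T)} — 2.
  x2=T, x1=F: a clause becomes empty — 0.
  x2=F, x1=T: x4 free; 3 ways for (x3,x5,x6) × 2^1 = 6.
  x2=F, x1=F: remaining (x3,x4,x5,x6) ∈ {(F,T,F,F); (F,T,F,T); (F,T,T,F); (F,T,T,T)} — 4.
Total: 2 + 0 + 6 + 4 = 12.

12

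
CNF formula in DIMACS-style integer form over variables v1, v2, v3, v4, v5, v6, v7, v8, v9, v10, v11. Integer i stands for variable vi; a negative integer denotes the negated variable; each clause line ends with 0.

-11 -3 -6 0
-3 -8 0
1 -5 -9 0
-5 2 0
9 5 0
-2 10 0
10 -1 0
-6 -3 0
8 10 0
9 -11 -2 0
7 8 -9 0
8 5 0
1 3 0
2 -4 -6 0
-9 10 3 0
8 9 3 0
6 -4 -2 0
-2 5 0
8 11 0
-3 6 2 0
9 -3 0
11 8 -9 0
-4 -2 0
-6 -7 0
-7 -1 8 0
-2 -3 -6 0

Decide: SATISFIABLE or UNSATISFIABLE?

SATISFIABLE

v4 occurs only negated in the remaining clauses — set v4 = False.
v10 occurs only positively in the remaining clauses — set v10 = True.
Branch on v1: take v1 = True.
Try v2 = False.
  then v5 is forced to False.
  then v9 is forced to True.
  then v8 is forced to True.
  then v3 is forced to False.
Try v6 = True.
  then v7 is forced to False.
v11 is now unconstrained; take v11 = True.
Every clause has at least one true literal under this assignment.
So v1=T, v2=F, v3=F, v4=F, v5=F, v6=T, v7=F, v8=T, v9=T, v10=T, v11=T is a satisfying assignment.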